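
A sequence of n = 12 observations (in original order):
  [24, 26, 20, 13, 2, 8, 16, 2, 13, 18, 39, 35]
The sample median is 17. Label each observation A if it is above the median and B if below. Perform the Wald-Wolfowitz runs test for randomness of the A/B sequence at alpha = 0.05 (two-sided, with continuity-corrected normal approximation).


Step 1: Compute median = 17; label A = above, B = below.
Labels in order: AAABBBBBBAAA  (n_A = 6, n_B = 6)
Step 2: Count runs R = 3.
Step 3: Under H0 (random ordering), E[R] = 2*n_A*n_B/(n_A+n_B) + 1 = 2*6*6/12 + 1 = 7.0000.
        Var[R] = 2*n_A*n_B*(2*n_A*n_B - n_A - n_B) / ((n_A+n_B)^2 * (n_A+n_B-1)) = 4320/1584 = 2.7273.
        SD[R] = 1.6514.
Step 4: Continuity-corrected z = (R + 0.5 - E[R]) / SD[R] = (3 + 0.5 - 7.0000) / 1.6514 = -2.1194.
Step 5: Two-sided p-value via normal approximation = 2*(1 - Phi(|z|)) = 0.034060.
Step 6: alpha = 0.05. reject H0.

R = 3, z = -2.1194, p = 0.034060, reject H0.


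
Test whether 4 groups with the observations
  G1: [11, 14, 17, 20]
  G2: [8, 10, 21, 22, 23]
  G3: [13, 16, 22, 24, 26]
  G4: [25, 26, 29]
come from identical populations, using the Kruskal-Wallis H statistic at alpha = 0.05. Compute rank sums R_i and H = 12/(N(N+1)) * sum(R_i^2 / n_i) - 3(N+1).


Step 1: Combine all N = 17 observations and assign midranks.
sorted (value, group, rank): (8,G2,1), (10,G2,2), (11,G1,3), (13,G3,4), (14,G1,5), (16,G3,6), (17,G1,7), (20,G1,8), (21,G2,9), (22,G2,10.5), (22,G3,10.5), (23,G2,12), (24,G3,13), (25,G4,14), (26,G3,15.5), (26,G4,15.5), (29,G4,17)
Step 2: Sum ranks within each group.
R_1 = 23 (n_1 = 4)
R_2 = 34.5 (n_2 = 5)
R_3 = 49 (n_3 = 5)
R_4 = 46.5 (n_4 = 3)
Step 3: H = 12/(N(N+1)) * sum(R_i^2/n_i) - 3(N+1)
     = 12/(17*18) * (23^2/4 + 34.5^2/5 + 49^2/5 + 46.5^2/3) - 3*18
     = 0.039216 * 1571.25 - 54
     = 7.617647.
Step 4: Ties present; correction factor C = 1 - 12/(17^3 - 17) = 0.997549. Corrected H = 7.617647 / 0.997549 = 7.636364.
Step 5: Under H0, H ~ chi^2(3); p-value = 0.054156.
Step 6: alpha = 0.05. fail to reject H0.

H = 7.6364, df = 3, p = 0.054156, fail to reject H0.


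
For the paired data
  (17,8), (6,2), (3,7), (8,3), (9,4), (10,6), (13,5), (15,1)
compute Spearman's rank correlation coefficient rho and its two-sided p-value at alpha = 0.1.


Step 1: Rank x and y separately (midranks; no ties here).
rank(x): 17->8, 6->2, 3->1, 8->3, 9->4, 10->5, 13->6, 15->7
rank(y): 8->8, 2->2, 7->7, 3->3, 4->4, 6->6, 5->5, 1->1
Step 2: d_i = R_x(i) - R_y(i); compute d_i^2.
  (8-8)^2=0, (2-2)^2=0, (1-7)^2=36, (3-3)^2=0, (4-4)^2=0, (5-6)^2=1, (6-5)^2=1, (7-1)^2=36
sum(d^2) = 74.
Step 3: rho = 1 - 6*74 / (8*(8^2 - 1)) = 1 - 444/504 = 0.119048.
Step 4: Under H0, t = rho * sqrt((n-2)/(1-rho^2)) = 0.2937 ~ t(6).
Step 5: Two-sided p-value from the t-distribution with 6 df = 0.778886.
Step 6: alpha = 0.1. fail to reject H0.

rho = 0.1190, p = 0.778886, fail to reject H0 at alpha = 0.1.


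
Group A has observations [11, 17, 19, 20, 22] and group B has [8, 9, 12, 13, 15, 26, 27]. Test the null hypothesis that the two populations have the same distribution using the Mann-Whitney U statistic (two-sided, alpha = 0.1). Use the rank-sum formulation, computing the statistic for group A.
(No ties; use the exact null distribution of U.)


Step 1: Combine and sort all 12 observations; assign midranks.
sorted (value, group): (8,Y), (9,Y), (11,X), (12,Y), (13,Y), (15,Y), (17,X), (19,X), (20,X), (22,X), (26,Y), (27,Y)
ranks: 8->1, 9->2, 11->3, 12->4, 13->5, 15->6, 17->7, 19->8, 20->9, 22->10, 26->11, 27->12
Step 2: Rank sum for X: R1 = 3 + 7 + 8 + 9 + 10 = 37.
Step 3: U_X = R1 - n1(n1+1)/2 = 37 - 5*6/2 = 37 - 15 = 22.
       U_Y = n1*n2 - U_X = 35 - 22 = 13.
Step 4: No ties, so the exact null distribution of U (based on enumerating the C(12,5) = 792 equally likely rank assignments) gives the two-sided p-value.
Step 5: p-value = 0.530303; compare to alpha = 0.1. fail to reject H0.

U_X = 22, p = 0.530303, fail to reject H0 at alpha = 0.1.


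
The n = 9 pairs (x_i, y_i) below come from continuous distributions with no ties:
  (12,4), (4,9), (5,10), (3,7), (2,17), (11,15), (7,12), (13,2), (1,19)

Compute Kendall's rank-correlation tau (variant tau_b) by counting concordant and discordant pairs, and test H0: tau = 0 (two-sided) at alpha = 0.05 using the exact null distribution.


Step 1: Enumerate the 36 unordered pairs (i,j) with i<j and classify each by sign(x_j-x_i) * sign(y_j-y_i).
  (1,2):dx=-8,dy=+5->D; (1,3):dx=-7,dy=+6->D; (1,4):dx=-9,dy=+3->D; (1,5):dx=-10,dy=+13->D
  (1,6):dx=-1,dy=+11->D; (1,7):dx=-5,dy=+8->D; (1,8):dx=+1,dy=-2->D; (1,9):dx=-11,dy=+15->D
  (2,3):dx=+1,dy=+1->C; (2,4):dx=-1,dy=-2->C; (2,5):dx=-2,dy=+8->D; (2,6):dx=+7,dy=+6->C
  (2,7):dx=+3,dy=+3->C; (2,8):dx=+9,dy=-7->D; (2,9):dx=-3,dy=+10->D; (3,4):dx=-2,dy=-3->C
  (3,5):dx=-3,dy=+7->D; (3,6):dx=+6,dy=+5->C; (3,7):dx=+2,dy=+2->C; (3,8):dx=+8,dy=-8->D
  (3,9):dx=-4,dy=+9->D; (4,5):dx=-1,dy=+10->D; (4,6):dx=+8,dy=+8->C; (4,7):dx=+4,dy=+5->C
  (4,8):dx=+10,dy=-5->D; (4,9):dx=-2,dy=+12->D; (5,6):dx=+9,dy=-2->D; (5,7):dx=+5,dy=-5->D
  (5,8):dx=+11,dy=-15->D; (5,9):dx=-1,dy=+2->D; (6,7):dx=-4,dy=-3->C; (6,8):dx=+2,dy=-13->D
  (6,9):dx=-10,dy=+4->D; (7,8):dx=+6,dy=-10->D; (7,9):dx=-6,dy=+7->D; (8,9):dx=-12,dy=+17->D
Step 2: C = 10, D = 26, total pairs = 36.
Step 3: tau = (C - D)/(n(n-1)/2) = (10 - 26)/36 = -0.444444.
Step 4: Exact two-sided p-value (enumerate n! = 362880 permutations of y under H0): p = 0.119439.
Step 5: alpha = 0.05. fail to reject H0.

tau_b = -0.4444 (C=10, D=26), p = 0.119439, fail to reject H0.


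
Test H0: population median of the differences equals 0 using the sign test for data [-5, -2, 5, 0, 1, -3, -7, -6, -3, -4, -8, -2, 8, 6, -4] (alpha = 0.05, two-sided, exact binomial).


Step 1: Discard zero differences. Original n = 15; n_eff = number of nonzero differences = 14.
Nonzero differences (with sign): -5, -2, +5, +1, -3, -7, -6, -3, -4, -8, -2, +8, +6, -4
Step 2: Count signs: positive = 4, negative = 10.
Step 3: Under H0: P(positive) = 0.5, so the number of positives S ~ Bin(14, 0.5).
Step 4: Two-sided exact p-value = sum of Bin(14,0.5) probabilities at or below the observed probability = 0.179565.
Step 5: alpha = 0.05. fail to reject H0.

n_eff = 14, pos = 4, neg = 10, p = 0.179565, fail to reject H0.


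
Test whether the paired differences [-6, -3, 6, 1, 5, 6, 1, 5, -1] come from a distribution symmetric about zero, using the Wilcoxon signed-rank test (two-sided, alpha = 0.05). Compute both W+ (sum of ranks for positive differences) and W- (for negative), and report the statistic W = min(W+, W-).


Step 1: Drop any zero differences (none here) and take |d_i|.
|d| = [6, 3, 6, 1, 5, 6, 1, 5, 1]
Step 2: Midrank |d_i| (ties get averaged ranks).
ranks: |6|->8, |3|->4, |6|->8, |1|->2, |5|->5.5, |6|->8, |1|->2, |5|->5.5, |1|->2
Step 3: Attach original signs; sum ranks with positive sign and with negative sign.
W+ = 8 + 2 + 5.5 + 8 + 2 + 5.5 = 31
W- = 8 + 4 + 2 = 14
(Check: W+ + W- = 45 should equal n(n+1)/2 = 45.)
Step 4: Test statistic W = min(W+, W-) = 14.
Step 5: Ties in |d|, so use the tie-corrected normal approximation.
        E[W] = n(n+1)/4 = 9*10/4 = 22.5.
        Tie groups: |d|=1 (t=3), |d|=5 (t=2), |d|=6 (t=3); sum(t^3 - t) = 54.
        Var[W] = n(n+1)(2n+1)/24 - sum(t^3-t)/48 = 1710/24 - 54/48 = 70.125.
        z = (W - E[W]) / sqrt(Var[W]) = (14 - 22.5) / 8.3741 = -1.0150.
        Two-sided p = 2*Phi(z) = 0.310088.
Step 6: alpha = 0.05. fail to reject H0.

W+ = 31, W- = 14, W = min = 14, p = 0.310088, fail to reject H0.


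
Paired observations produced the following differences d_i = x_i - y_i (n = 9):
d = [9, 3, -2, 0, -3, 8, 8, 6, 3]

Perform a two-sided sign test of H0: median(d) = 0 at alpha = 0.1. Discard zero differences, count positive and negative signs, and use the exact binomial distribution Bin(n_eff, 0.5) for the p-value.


Step 1: Discard zero differences. Original n = 9; n_eff = number of nonzero differences = 8.
Nonzero differences (with sign): +9, +3, -2, -3, +8, +8, +6, +3
Step 2: Count signs: positive = 6, negative = 2.
Step 3: Under H0: P(positive) = 0.5, so the number of positives S ~ Bin(8, 0.5).
Step 4: Two-sided exact p-value = sum of Bin(8,0.5) probabilities at or below the observed probability = 0.289062.
Step 5: alpha = 0.1. fail to reject H0.

n_eff = 8, pos = 6, neg = 2, p = 0.289062, fail to reject H0.


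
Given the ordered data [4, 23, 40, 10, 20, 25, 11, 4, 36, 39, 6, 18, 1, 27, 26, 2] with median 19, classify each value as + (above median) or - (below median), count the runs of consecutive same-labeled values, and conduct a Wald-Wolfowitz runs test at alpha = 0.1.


Step 1: Compute median = 19; label A = above, B = below.
Labels in order: BAABAABBAABBBAAB  (n_A = 8, n_B = 8)
Step 2: Count runs R = 9.
Step 3: Under H0 (random ordering), E[R] = 2*n_A*n_B/(n_A+n_B) + 1 = 2*8*8/16 + 1 = 9.0000.
        Var[R] = 2*n_A*n_B*(2*n_A*n_B - n_A - n_B) / ((n_A+n_B)^2 * (n_A+n_B-1)) = 14336/3840 = 3.7333.
        SD[R] = 1.9322.
Step 4: R = E[R], so z = 0 with no continuity correction.
Step 5: Two-sided p-value via normal approximation = 2*(1 - Phi(|z|)) = 1.000000.
Step 6: alpha = 0.1. fail to reject H0.

R = 9, z = 0.0000, p = 1.000000, fail to reject H0.


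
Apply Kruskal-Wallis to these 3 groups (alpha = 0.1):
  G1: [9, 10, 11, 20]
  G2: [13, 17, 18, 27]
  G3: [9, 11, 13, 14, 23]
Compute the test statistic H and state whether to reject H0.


Step 1: Combine all N = 13 observations and assign midranks.
sorted (value, group, rank): (9,G1,1.5), (9,G3,1.5), (10,G1,3), (11,G1,4.5), (11,G3,4.5), (13,G2,6.5), (13,G3,6.5), (14,G3,8), (17,G2,9), (18,G2,10), (20,G1,11), (23,G3,12), (27,G2,13)
Step 2: Sum ranks within each group.
R_1 = 20 (n_1 = 4)
R_2 = 38.5 (n_2 = 4)
R_3 = 32.5 (n_3 = 5)
Step 3: H = 12/(N(N+1)) * sum(R_i^2/n_i) - 3(N+1)
     = 12/(13*14) * (20^2/4 + 38.5^2/4 + 32.5^2/5) - 3*14
     = 0.065934 * 681.812 - 42
     = 2.954670.
Step 4: Ties present; correction factor C = 1 - 18/(13^3 - 13) = 0.991758. Corrected H = 2.954670 / 0.991758 = 2.979224.
Step 5: Under H0, H ~ chi^2(2); p-value = 0.225460.
Step 6: alpha = 0.1. fail to reject H0.

H = 2.9792, df = 2, p = 0.225460, fail to reject H0.


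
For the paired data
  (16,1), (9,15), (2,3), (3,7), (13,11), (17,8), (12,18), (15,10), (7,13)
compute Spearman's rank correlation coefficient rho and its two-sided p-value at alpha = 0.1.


Step 1: Rank x and y separately (midranks; no ties here).
rank(x): 16->8, 9->4, 2->1, 3->2, 13->6, 17->9, 12->5, 15->7, 7->3
rank(y): 1->1, 15->8, 3->2, 7->3, 11->6, 8->4, 18->9, 10->5, 13->7
Step 2: d_i = R_x(i) - R_y(i); compute d_i^2.
  (8-1)^2=49, (4-8)^2=16, (1-2)^2=1, (2-3)^2=1, (6-6)^2=0, (9-4)^2=25, (5-9)^2=16, (7-5)^2=4, (3-7)^2=16
sum(d^2) = 128.
Step 3: rho = 1 - 6*128 / (9*(9^2 - 1)) = 1 - 768/720 = -0.066667.
Step 4: Under H0, t = rho * sqrt((n-2)/(1-rho^2)) = -0.1768 ~ t(7).
Step 5: Two-sided p-value from the t-distribution with 7 df = 0.864690.
Step 6: alpha = 0.1. fail to reject H0.

rho = -0.0667, p = 0.864690, fail to reject H0 at alpha = 0.1.


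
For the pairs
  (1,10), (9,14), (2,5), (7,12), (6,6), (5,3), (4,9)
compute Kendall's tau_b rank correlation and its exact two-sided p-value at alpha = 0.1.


Step 1: Enumerate the 21 unordered pairs (i,j) with i<j and classify each by sign(x_j-x_i) * sign(y_j-y_i).
  (1,2):dx=+8,dy=+4->C; (1,3):dx=+1,dy=-5->D; (1,4):dx=+6,dy=+2->C; (1,5):dx=+5,dy=-4->D
  (1,6):dx=+4,dy=-7->D; (1,7):dx=+3,dy=-1->D; (2,3):dx=-7,dy=-9->C; (2,4):dx=-2,dy=-2->C
  (2,5):dx=-3,dy=-8->C; (2,6):dx=-4,dy=-11->C; (2,7):dx=-5,dy=-5->C; (3,4):dx=+5,dy=+7->C
  (3,5):dx=+4,dy=+1->C; (3,6):dx=+3,dy=-2->D; (3,7):dx=+2,dy=+4->C; (4,5):dx=-1,dy=-6->C
  (4,6):dx=-2,dy=-9->C; (4,7):dx=-3,dy=-3->C; (5,6):dx=-1,dy=-3->C; (5,7):dx=-2,dy=+3->D
  (6,7):dx=-1,dy=+6->D
Step 2: C = 14, D = 7, total pairs = 21.
Step 3: tau = (C - D)/(n(n-1)/2) = (14 - 7)/21 = 0.333333.
Step 4: Exact two-sided p-value (enumerate n! = 5040 permutations of y under H0): p = 0.381349.
Step 5: alpha = 0.1. fail to reject H0.

tau_b = 0.3333 (C=14, D=7), p = 0.381349, fail to reject H0.


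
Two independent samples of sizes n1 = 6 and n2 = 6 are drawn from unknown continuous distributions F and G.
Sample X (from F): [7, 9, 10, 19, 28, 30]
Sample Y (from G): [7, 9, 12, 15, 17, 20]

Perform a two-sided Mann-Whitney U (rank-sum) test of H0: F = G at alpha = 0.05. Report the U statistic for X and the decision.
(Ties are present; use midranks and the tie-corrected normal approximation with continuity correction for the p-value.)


Step 1: Combine and sort all 12 observations; assign midranks.
sorted (value, group): (7,X), (7,Y), (9,X), (9,Y), (10,X), (12,Y), (15,Y), (17,Y), (19,X), (20,Y), (28,X), (30,X)
ranks: 7->1.5, 7->1.5, 9->3.5, 9->3.5, 10->5, 12->6, 15->7, 17->8, 19->9, 20->10, 28->11, 30->12
Step 2: Rank sum for X: R1 = 1.5 + 3.5 + 5 + 9 + 11 + 12 = 42.
Step 3: U_X = R1 - n1(n1+1)/2 = 42 - 6*7/2 = 42 - 21 = 21.
       U_Y = n1*n2 - U_X = 36 - 21 = 15.
Step 4: Ties are present, so use the tie-corrected normal approximation (with continuity correction) for the p-value.
Step 5: p-value = 0.687885; compare to alpha = 0.05. fail to reject H0.

U_X = 21, p = 0.687885, fail to reject H0 at alpha = 0.05.


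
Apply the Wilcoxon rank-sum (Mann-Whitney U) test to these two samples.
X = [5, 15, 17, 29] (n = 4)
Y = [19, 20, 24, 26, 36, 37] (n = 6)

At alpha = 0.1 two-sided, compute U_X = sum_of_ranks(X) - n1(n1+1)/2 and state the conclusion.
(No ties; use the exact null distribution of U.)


Step 1: Combine and sort all 10 observations; assign midranks.
sorted (value, group): (5,X), (15,X), (17,X), (19,Y), (20,Y), (24,Y), (26,Y), (29,X), (36,Y), (37,Y)
ranks: 5->1, 15->2, 17->3, 19->4, 20->5, 24->6, 26->7, 29->8, 36->9, 37->10
Step 2: Rank sum for X: R1 = 1 + 2 + 3 + 8 = 14.
Step 3: U_X = R1 - n1(n1+1)/2 = 14 - 4*5/2 = 14 - 10 = 4.
       U_Y = n1*n2 - U_X = 24 - 4 = 20.
Step 4: No ties, so the exact null distribution of U (based on enumerating the C(10,4) = 210 equally likely rank assignments) gives the two-sided p-value.
Step 5: p-value = 0.114286; compare to alpha = 0.1. fail to reject H0.

U_X = 4, p = 0.114286, fail to reject H0 at alpha = 0.1.


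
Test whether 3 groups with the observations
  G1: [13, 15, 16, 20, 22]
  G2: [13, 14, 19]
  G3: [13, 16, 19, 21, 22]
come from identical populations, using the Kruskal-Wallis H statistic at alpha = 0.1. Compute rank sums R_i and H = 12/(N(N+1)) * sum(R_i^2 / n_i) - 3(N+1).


Step 1: Combine all N = 13 observations and assign midranks.
sorted (value, group, rank): (13,G1,2), (13,G2,2), (13,G3,2), (14,G2,4), (15,G1,5), (16,G1,6.5), (16,G3,6.5), (19,G2,8.5), (19,G3,8.5), (20,G1,10), (21,G3,11), (22,G1,12.5), (22,G3,12.5)
Step 2: Sum ranks within each group.
R_1 = 36 (n_1 = 5)
R_2 = 14.5 (n_2 = 3)
R_3 = 40.5 (n_3 = 5)
Step 3: H = 12/(N(N+1)) * sum(R_i^2/n_i) - 3(N+1)
     = 12/(13*14) * (36^2/5 + 14.5^2/3 + 40.5^2/5) - 3*14
     = 0.065934 * 657.333 - 42
     = 1.340659.
Step 4: Ties present; correction factor C = 1 - 42/(13^3 - 13) = 0.980769. Corrected H = 1.340659 / 0.980769 = 1.366947.
Step 5: Under H0, H ~ chi^2(2); p-value = 0.504860.
Step 6: alpha = 0.1. fail to reject H0.

H = 1.3669, df = 2, p = 0.504860, fail to reject H0.


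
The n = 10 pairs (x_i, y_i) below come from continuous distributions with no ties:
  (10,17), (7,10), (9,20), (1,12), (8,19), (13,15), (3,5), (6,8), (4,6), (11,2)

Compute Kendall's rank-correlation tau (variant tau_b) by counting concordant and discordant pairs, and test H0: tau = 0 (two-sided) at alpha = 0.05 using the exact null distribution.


Step 1: Enumerate the 45 unordered pairs (i,j) with i<j and classify each by sign(x_j-x_i) * sign(y_j-y_i).
  (1,2):dx=-3,dy=-7->C; (1,3):dx=-1,dy=+3->D; (1,4):dx=-9,dy=-5->C; (1,5):dx=-2,dy=+2->D
  (1,6):dx=+3,dy=-2->D; (1,7):dx=-7,dy=-12->C; (1,8):dx=-4,dy=-9->C; (1,9):dx=-6,dy=-11->C
  (1,10):dx=+1,dy=-15->D; (2,3):dx=+2,dy=+10->C; (2,4):dx=-6,dy=+2->D; (2,5):dx=+1,dy=+9->C
  (2,6):dx=+6,dy=+5->C; (2,7):dx=-4,dy=-5->C; (2,8):dx=-1,dy=-2->C; (2,9):dx=-3,dy=-4->C
  (2,10):dx=+4,dy=-8->D; (3,4):dx=-8,dy=-8->C; (3,5):dx=-1,dy=-1->C; (3,6):dx=+4,dy=-5->D
  (3,7):dx=-6,dy=-15->C; (3,8):dx=-3,dy=-12->C; (3,9):dx=-5,dy=-14->C; (3,10):dx=+2,dy=-18->D
  (4,5):dx=+7,dy=+7->C; (4,6):dx=+12,dy=+3->C; (4,7):dx=+2,dy=-7->D; (4,8):dx=+5,dy=-4->D
  (4,9):dx=+3,dy=-6->D; (4,10):dx=+10,dy=-10->D; (5,6):dx=+5,dy=-4->D; (5,7):dx=-5,dy=-14->C
  (5,8):dx=-2,dy=-11->C; (5,9):dx=-4,dy=-13->C; (5,10):dx=+3,dy=-17->D; (6,7):dx=-10,dy=-10->C
  (6,8):dx=-7,dy=-7->C; (6,9):dx=-9,dy=-9->C; (6,10):dx=-2,dy=-13->C; (7,8):dx=+3,dy=+3->C
  (7,9):dx=+1,dy=+1->C; (7,10):dx=+8,dy=-3->D; (8,9):dx=-2,dy=-2->C; (8,10):dx=+5,dy=-6->D
  (9,10):dx=+7,dy=-4->D
Step 2: C = 28, D = 17, total pairs = 45.
Step 3: tau = (C - D)/(n(n-1)/2) = (28 - 17)/45 = 0.244444.
Step 4: Exact two-sided p-value (enumerate n! = 3628800 permutations of y under H0): p = 0.380720.
Step 5: alpha = 0.05. fail to reject H0.

tau_b = 0.2444 (C=28, D=17), p = 0.380720, fail to reject H0.


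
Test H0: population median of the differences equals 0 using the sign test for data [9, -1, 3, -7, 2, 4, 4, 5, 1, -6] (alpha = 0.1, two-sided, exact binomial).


Step 1: Discard zero differences. Original n = 10; n_eff = number of nonzero differences = 10.
Nonzero differences (with sign): +9, -1, +3, -7, +2, +4, +4, +5, +1, -6
Step 2: Count signs: positive = 7, negative = 3.
Step 3: Under H0: P(positive) = 0.5, so the number of positives S ~ Bin(10, 0.5).
Step 4: Two-sided exact p-value = sum of Bin(10,0.5) probabilities at or below the observed probability = 0.343750.
Step 5: alpha = 0.1. fail to reject H0.

n_eff = 10, pos = 7, neg = 3, p = 0.343750, fail to reject H0.


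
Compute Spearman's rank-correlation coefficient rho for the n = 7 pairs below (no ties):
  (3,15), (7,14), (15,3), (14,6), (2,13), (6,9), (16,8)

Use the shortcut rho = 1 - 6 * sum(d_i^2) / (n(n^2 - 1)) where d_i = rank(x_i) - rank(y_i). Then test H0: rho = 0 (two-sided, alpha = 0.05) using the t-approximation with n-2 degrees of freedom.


Step 1: Rank x and y separately (midranks; no ties here).
rank(x): 3->2, 7->4, 15->6, 14->5, 2->1, 6->3, 16->7
rank(y): 15->7, 14->6, 3->1, 6->2, 13->5, 9->4, 8->3
Step 2: d_i = R_x(i) - R_y(i); compute d_i^2.
  (2-7)^2=25, (4-6)^2=4, (6-1)^2=25, (5-2)^2=9, (1-5)^2=16, (3-4)^2=1, (7-3)^2=16
sum(d^2) = 96.
Step 3: rho = 1 - 6*96 / (7*(7^2 - 1)) = 1 - 576/336 = -0.714286.
Step 4: Under H0, t = rho * sqrt((n-2)/(1-rho^2)) = -2.2822 ~ t(5).
Step 5: Two-sided p-value from the t-distribution with 5 df = 0.071344.
Step 6: alpha = 0.05. fail to reject H0.

rho = -0.7143, p = 0.071344, fail to reject H0 at alpha = 0.05.


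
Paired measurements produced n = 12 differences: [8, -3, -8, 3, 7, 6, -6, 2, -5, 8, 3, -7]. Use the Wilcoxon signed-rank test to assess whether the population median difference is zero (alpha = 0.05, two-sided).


Step 1: Drop any zero differences (none here) and take |d_i|.
|d| = [8, 3, 8, 3, 7, 6, 6, 2, 5, 8, 3, 7]
Step 2: Midrank |d_i| (ties get averaged ranks).
ranks: |8|->11, |3|->3, |8|->11, |3|->3, |7|->8.5, |6|->6.5, |6|->6.5, |2|->1, |5|->5, |8|->11, |3|->3, |7|->8.5
Step 3: Attach original signs; sum ranks with positive sign and with negative sign.
W+ = 11 + 3 + 8.5 + 6.5 + 1 + 11 + 3 = 44
W- = 3 + 11 + 6.5 + 5 + 8.5 = 34
(Check: W+ + W- = 78 should equal n(n+1)/2 = 78.)
Step 4: Test statistic W = min(W+, W-) = 34.
Step 5: Ties in |d|, so use the tie-corrected normal approximation.
        E[W] = n(n+1)/4 = 12*13/4 = 39.
        Tie groups: |d|=3 (t=3), |d|=6 (t=2), |d|=7 (t=2), |d|=8 (t=3); sum(t^3 - t) = 60.
        Var[W] = n(n+1)(2n+1)/24 - sum(t^3-t)/48 = 3900/24 - 60/48 = 161.25.
        z = (W - E[W]) / sqrt(Var[W]) = (34 - 39) / 12.6984 = -0.3937.
        Two-sided p = 2*Phi(z) = 0.693766.
Step 6: alpha = 0.05. fail to reject H0.

W+ = 44, W- = 34, W = min = 34, p = 0.693766, fail to reject H0.


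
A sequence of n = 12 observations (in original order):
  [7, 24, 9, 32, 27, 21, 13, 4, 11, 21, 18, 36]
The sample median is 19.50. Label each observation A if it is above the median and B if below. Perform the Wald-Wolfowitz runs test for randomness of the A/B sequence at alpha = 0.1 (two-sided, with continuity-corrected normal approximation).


Step 1: Compute median = 19.50; label A = above, B = below.
Labels in order: BABAAABBBABA  (n_A = 6, n_B = 6)
Step 2: Count runs R = 8.
Step 3: Under H0 (random ordering), E[R] = 2*n_A*n_B/(n_A+n_B) + 1 = 2*6*6/12 + 1 = 7.0000.
        Var[R] = 2*n_A*n_B*(2*n_A*n_B - n_A - n_B) / ((n_A+n_B)^2 * (n_A+n_B-1)) = 4320/1584 = 2.7273.
        SD[R] = 1.6514.
Step 4: Continuity-corrected z = (R - 0.5 - E[R]) / SD[R] = (8 - 0.5 - 7.0000) / 1.6514 = 0.3028.
Step 5: Two-sided p-value via normal approximation = 2*(1 - Phi(|z|)) = 0.762069.
Step 6: alpha = 0.1. fail to reject H0.

R = 8, z = 0.3028, p = 0.762069, fail to reject H0.


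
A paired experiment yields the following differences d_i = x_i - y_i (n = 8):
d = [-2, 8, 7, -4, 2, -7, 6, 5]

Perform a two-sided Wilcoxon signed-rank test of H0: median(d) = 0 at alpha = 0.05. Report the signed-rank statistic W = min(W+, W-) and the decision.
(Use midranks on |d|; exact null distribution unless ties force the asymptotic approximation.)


Step 1: Drop any zero differences (none here) and take |d_i|.
|d| = [2, 8, 7, 4, 2, 7, 6, 5]
Step 2: Midrank |d_i| (ties get averaged ranks).
ranks: |2|->1.5, |8|->8, |7|->6.5, |4|->3, |2|->1.5, |7|->6.5, |6|->5, |5|->4
Step 3: Attach original signs; sum ranks with positive sign and with negative sign.
W+ = 8 + 6.5 + 1.5 + 5 + 4 = 25
W- = 1.5 + 3 + 6.5 = 11
(Check: W+ + W- = 36 should equal n(n+1)/2 = 36.)
Step 4: Test statistic W = min(W+, W-) = 11.
Step 5: Ties in |d|, so use the tie-corrected normal approximation.
        E[W] = n(n+1)/4 = 8*9/4 = 18.
        Tie groups: |d|=2 (t=2), |d|=7 (t=2); sum(t^3 - t) = 12.
        Var[W] = n(n+1)(2n+1)/24 - sum(t^3-t)/48 = 1224/24 - 12/48 = 50.75.
        z = (W - E[W]) / sqrt(Var[W]) = (11 - 18) / 7.1239 = -0.9826.
        Two-sided p = 2*Phi(z) = 0.325801.
Step 6: alpha = 0.05. fail to reject H0.

W+ = 25, W- = 11, W = min = 11, p = 0.325801, fail to reject H0.


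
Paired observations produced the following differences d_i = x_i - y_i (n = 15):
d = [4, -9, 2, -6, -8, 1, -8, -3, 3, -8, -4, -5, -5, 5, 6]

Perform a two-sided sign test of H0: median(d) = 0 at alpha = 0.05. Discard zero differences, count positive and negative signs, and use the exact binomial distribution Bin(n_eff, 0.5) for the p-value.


Step 1: Discard zero differences. Original n = 15; n_eff = number of nonzero differences = 15.
Nonzero differences (with sign): +4, -9, +2, -6, -8, +1, -8, -3, +3, -8, -4, -5, -5, +5, +6
Step 2: Count signs: positive = 6, negative = 9.
Step 3: Under H0: P(positive) = 0.5, so the number of positives S ~ Bin(15, 0.5).
Step 4: Two-sided exact p-value = sum of Bin(15,0.5) probabilities at or below the observed probability = 0.607239.
Step 5: alpha = 0.05. fail to reject H0.

n_eff = 15, pos = 6, neg = 9, p = 0.607239, fail to reject H0.


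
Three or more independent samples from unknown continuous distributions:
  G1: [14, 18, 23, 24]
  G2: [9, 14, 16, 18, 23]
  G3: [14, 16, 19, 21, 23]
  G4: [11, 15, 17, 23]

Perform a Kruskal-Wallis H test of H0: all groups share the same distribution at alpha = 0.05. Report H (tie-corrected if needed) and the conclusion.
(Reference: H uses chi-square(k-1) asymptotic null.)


Step 1: Combine all N = 18 observations and assign midranks.
sorted (value, group, rank): (9,G2,1), (11,G4,2), (14,G1,4), (14,G2,4), (14,G3,4), (15,G4,6), (16,G2,7.5), (16,G3,7.5), (17,G4,9), (18,G1,10.5), (18,G2,10.5), (19,G3,12), (21,G3,13), (23,G1,15.5), (23,G2,15.5), (23,G3,15.5), (23,G4,15.5), (24,G1,18)
Step 2: Sum ranks within each group.
R_1 = 48 (n_1 = 4)
R_2 = 38.5 (n_2 = 5)
R_3 = 52 (n_3 = 5)
R_4 = 32.5 (n_4 = 4)
Step 3: H = 12/(N(N+1)) * sum(R_i^2/n_i) - 3(N+1)
     = 12/(18*19) * (48^2/4 + 38.5^2/5 + 52^2/5 + 32.5^2/4) - 3*19
     = 0.035088 * 1677.31 - 57
     = 1.853070.
Step 4: Ties present; correction factor C = 1 - 96/(18^3 - 18) = 0.983488. Corrected H = 1.853070 / 0.983488 = 1.884182.
Step 5: Under H0, H ~ chi^2(3); p-value = 0.596790.
Step 6: alpha = 0.05. fail to reject H0.

H = 1.8842, df = 3, p = 0.596790, fail to reject H0.


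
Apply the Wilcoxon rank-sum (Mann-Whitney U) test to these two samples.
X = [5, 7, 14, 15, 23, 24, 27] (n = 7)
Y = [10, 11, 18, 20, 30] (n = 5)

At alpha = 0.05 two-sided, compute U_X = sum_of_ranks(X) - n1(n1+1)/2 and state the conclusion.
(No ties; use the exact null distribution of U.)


Step 1: Combine and sort all 12 observations; assign midranks.
sorted (value, group): (5,X), (7,X), (10,Y), (11,Y), (14,X), (15,X), (18,Y), (20,Y), (23,X), (24,X), (27,X), (30,Y)
ranks: 5->1, 7->2, 10->3, 11->4, 14->5, 15->6, 18->7, 20->8, 23->9, 24->10, 27->11, 30->12
Step 2: Rank sum for X: R1 = 1 + 2 + 5 + 6 + 9 + 10 + 11 = 44.
Step 3: U_X = R1 - n1(n1+1)/2 = 44 - 7*8/2 = 44 - 28 = 16.
       U_Y = n1*n2 - U_X = 35 - 16 = 19.
Step 4: No ties, so the exact null distribution of U (based on enumerating the C(12,7) = 792 equally likely rank assignments) gives the two-sided p-value.
Step 5: p-value = 0.876263; compare to alpha = 0.05. fail to reject H0.

U_X = 16, p = 0.876263, fail to reject H0 at alpha = 0.05.


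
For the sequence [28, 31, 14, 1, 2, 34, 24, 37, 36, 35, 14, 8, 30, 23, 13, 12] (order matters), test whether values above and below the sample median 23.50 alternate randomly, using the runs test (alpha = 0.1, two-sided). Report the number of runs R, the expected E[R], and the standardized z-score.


Step 1: Compute median = 23.50; label A = above, B = below.
Labels in order: AABBBAAAAABBABBB  (n_A = 8, n_B = 8)
Step 2: Count runs R = 6.
Step 3: Under H0 (random ordering), E[R] = 2*n_A*n_B/(n_A+n_B) + 1 = 2*8*8/16 + 1 = 9.0000.
        Var[R] = 2*n_A*n_B*(2*n_A*n_B - n_A - n_B) / ((n_A+n_B)^2 * (n_A+n_B-1)) = 14336/3840 = 3.7333.
        SD[R] = 1.9322.
Step 4: Continuity-corrected z = (R + 0.5 - E[R]) / SD[R] = (6 + 0.5 - 9.0000) / 1.9322 = -1.2939.
Step 5: Two-sided p-value via normal approximation = 2*(1 - Phi(|z|)) = 0.195709.
Step 6: alpha = 0.1. fail to reject H0.

R = 6, z = -1.2939, p = 0.195709, fail to reject H0.


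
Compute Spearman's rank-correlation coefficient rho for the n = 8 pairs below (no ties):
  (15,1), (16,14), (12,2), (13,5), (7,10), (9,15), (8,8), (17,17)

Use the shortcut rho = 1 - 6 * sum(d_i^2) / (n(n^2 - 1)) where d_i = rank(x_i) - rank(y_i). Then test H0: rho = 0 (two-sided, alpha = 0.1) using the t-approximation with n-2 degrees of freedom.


Step 1: Rank x and y separately (midranks; no ties here).
rank(x): 15->6, 16->7, 12->4, 13->5, 7->1, 9->3, 8->2, 17->8
rank(y): 1->1, 14->6, 2->2, 5->3, 10->5, 15->7, 8->4, 17->8
Step 2: d_i = R_x(i) - R_y(i); compute d_i^2.
  (6-1)^2=25, (7-6)^2=1, (4-2)^2=4, (5-3)^2=4, (1-5)^2=16, (3-7)^2=16, (2-4)^2=4, (8-8)^2=0
sum(d^2) = 70.
Step 3: rho = 1 - 6*70 / (8*(8^2 - 1)) = 1 - 420/504 = 0.166667.
Step 4: Under H0, t = rho * sqrt((n-2)/(1-rho^2)) = 0.4140 ~ t(6).
Step 5: Two-sided p-value from the t-distribution with 6 df = 0.693239.
Step 6: alpha = 0.1. fail to reject H0.

rho = 0.1667, p = 0.693239, fail to reject H0 at alpha = 0.1.


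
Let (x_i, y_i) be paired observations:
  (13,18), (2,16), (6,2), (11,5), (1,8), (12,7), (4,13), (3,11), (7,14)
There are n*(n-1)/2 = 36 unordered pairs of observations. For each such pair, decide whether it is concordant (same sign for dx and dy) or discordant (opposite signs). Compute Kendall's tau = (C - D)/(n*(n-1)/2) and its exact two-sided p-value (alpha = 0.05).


Step 1: Enumerate the 36 unordered pairs (i,j) with i<j and classify each by sign(x_j-x_i) * sign(y_j-y_i).
  (1,2):dx=-11,dy=-2->C; (1,3):dx=-7,dy=-16->C; (1,4):dx=-2,dy=-13->C; (1,5):dx=-12,dy=-10->C
  (1,6):dx=-1,dy=-11->C; (1,7):dx=-9,dy=-5->C; (1,8):dx=-10,dy=-7->C; (1,9):dx=-6,dy=-4->C
  (2,3):dx=+4,dy=-14->D; (2,4):dx=+9,dy=-11->D; (2,5):dx=-1,dy=-8->C; (2,6):dx=+10,dy=-9->D
  (2,7):dx=+2,dy=-3->D; (2,8):dx=+1,dy=-5->D; (2,9):dx=+5,dy=-2->D; (3,4):dx=+5,dy=+3->C
  (3,5):dx=-5,dy=+6->D; (3,6):dx=+6,dy=+5->C; (3,7):dx=-2,dy=+11->D; (3,8):dx=-3,dy=+9->D
  (3,9):dx=+1,dy=+12->C; (4,5):dx=-10,dy=+3->D; (4,6):dx=+1,dy=+2->C; (4,7):dx=-7,dy=+8->D
  (4,8):dx=-8,dy=+6->D; (4,9):dx=-4,dy=+9->D; (5,6):dx=+11,dy=-1->D; (5,7):dx=+3,dy=+5->C
  (5,8):dx=+2,dy=+3->C; (5,9):dx=+6,dy=+6->C; (6,7):dx=-8,dy=+6->D; (6,8):dx=-9,dy=+4->D
  (6,9):dx=-5,dy=+7->D; (7,8):dx=-1,dy=-2->C; (7,9):dx=+3,dy=+1->C; (8,9):dx=+4,dy=+3->C
Step 2: C = 19, D = 17, total pairs = 36.
Step 3: tau = (C - D)/(n(n-1)/2) = (19 - 17)/36 = 0.055556.
Step 4: Exact two-sided p-value (enumerate n! = 362880 permutations of y under H0): p = 0.919455.
Step 5: alpha = 0.05. fail to reject H0.

tau_b = 0.0556 (C=19, D=17), p = 0.919455, fail to reject H0.


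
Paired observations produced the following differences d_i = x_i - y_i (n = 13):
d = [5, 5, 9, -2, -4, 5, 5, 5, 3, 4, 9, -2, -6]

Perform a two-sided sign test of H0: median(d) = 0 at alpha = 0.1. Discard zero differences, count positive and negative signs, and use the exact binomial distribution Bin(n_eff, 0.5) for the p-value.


Step 1: Discard zero differences. Original n = 13; n_eff = number of nonzero differences = 13.
Nonzero differences (with sign): +5, +5, +9, -2, -4, +5, +5, +5, +3, +4, +9, -2, -6
Step 2: Count signs: positive = 9, negative = 4.
Step 3: Under H0: P(positive) = 0.5, so the number of positives S ~ Bin(13, 0.5).
Step 4: Two-sided exact p-value = sum of Bin(13,0.5) probabilities at or below the observed probability = 0.266846.
Step 5: alpha = 0.1. fail to reject H0.

n_eff = 13, pos = 9, neg = 4, p = 0.266846, fail to reject H0.


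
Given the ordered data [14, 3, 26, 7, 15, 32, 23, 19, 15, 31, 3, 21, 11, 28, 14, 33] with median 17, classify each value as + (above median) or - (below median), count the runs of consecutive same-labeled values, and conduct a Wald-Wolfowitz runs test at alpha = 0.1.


Step 1: Compute median = 17; label A = above, B = below.
Labels in order: BBABBAAABABABABA  (n_A = 8, n_B = 8)
Step 2: Count runs R = 12.
Step 3: Under H0 (random ordering), E[R] = 2*n_A*n_B/(n_A+n_B) + 1 = 2*8*8/16 + 1 = 9.0000.
        Var[R] = 2*n_A*n_B*(2*n_A*n_B - n_A - n_B) / ((n_A+n_B)^2 * (n_A+n_B-1)) = 14336/3840 = 3.7333.
        SD[R] = 1.9322.
Step 4: Continuity-corrected z = (R - 0.5 - E[R]) / SD[R] = (12 - 0.5 - 9.0000) / 1.9322 = 1.2939.
Step 5: Two-sided p-value via normal approximation = 2*(1 - Phi(|z|)) = 0.195709.
Step 6: alpha = 0.1. fail to reject H0.

R = 12, z = 1.2939, p = 0.195709, fail to reject H0.


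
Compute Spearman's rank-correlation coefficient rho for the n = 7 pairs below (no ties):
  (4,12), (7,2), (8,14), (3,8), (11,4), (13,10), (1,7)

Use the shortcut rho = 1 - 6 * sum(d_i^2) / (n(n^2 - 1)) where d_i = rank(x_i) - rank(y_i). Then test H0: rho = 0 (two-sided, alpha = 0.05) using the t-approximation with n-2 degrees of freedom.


Step 1: Rank x and y separately (midranks; no ties here).
rank(x): 4->3, 7->4, 8->5, 3->2, 11->6, 13->7, 1->1
rank(y): 12->6, 2->1, 14->7, 8->4, 4->2, 10->5, 7->3
Step 2: d_i = R_x(i) - R_y(i); compute d_i^2.
  (3-6)^2=9, (4-1)^2=9, (5-7)^2=4, (2-4)^2=4, (6-2)^2=16, (7-5)^2=4, (1-3)^2=4
sum(d^2) = 50.
Step 3: rho = 1 - 6*50 / (7*(7^2 - 1)) = 1 - 300/336 = 0.107143.
Step 4: Under H0, t = rho * sqrt((n-2)/(1-rho^2)) = 0.2410 ~ t(5).
Step 5: Two-sided p-value from the t-distribution with 5 df = 0.819151.
Step 6: alpha = 0.05. fail to reject H0.

rho = 0.1071, p = 0.819151, fail to reject H0 at alpha = 0.05.


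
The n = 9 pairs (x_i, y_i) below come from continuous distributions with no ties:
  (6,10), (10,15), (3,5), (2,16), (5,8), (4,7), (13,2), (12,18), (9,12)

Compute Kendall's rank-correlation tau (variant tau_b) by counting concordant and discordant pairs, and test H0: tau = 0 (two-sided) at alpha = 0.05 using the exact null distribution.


Step 1: Enumerate the 36 unordered pairs (i,j) with i<j and classify each by sign(x_j-x_i) * sign(y_j-y_i).
  (1,2):dx=+4,dy=+5->C; (1,3):dx=-3,dy=-5->C; (1,4):dx=-4,dy=+6->D; (1,5):dx=-1,dy=-2->C
  (1,6):dx=-2,dy=-3->C; (1,7):dx=+7,dy=-8->D; (1,8):dx=+6,dy=+8->C; (1,9):dx=+3,dy=+2->C
  (2,3):dx=-7,dy=-10->C; (2,4):dx=-8,dy=+1->D; (2,5):dx=-5,dy=-7->C; (2,6):dx=-6,dy=-8->C
  (2,7):dx=+3,dy=-13->D; (2,8):dx=+2,dy=+3->C; (2,9):dx=-1,dy=-3->C; (3,4):dx=-1,dy=+11->D
  (3,5):dx=+2,dy=+3->C; (3,6):dx=+1,dy=+2->C; (3,7):dx=+10,dy=-3->D; (3,8):dx=+9,dy=+13->C
  (3,9):dx=+6,dy=+7->C; (4,5):dx=+3,dy=-8->D; (4,6):dx=+2,dy=-9->D; (4,7):dx=+11,dy=-14->D
  (4,8):dx=+10,dy=+2->C; (4,9):dx=+7,dy=-4->D; (5,6):dx=-1,dy=-1->C; (5,7):dx=+8,dy=-6->D
  (5,8):dx=+7,dy=+10->C; (5,9):dx=+4,dy=+4->C; (6,7):dx=+9,dy=-5->D; (6,8):dx=+8,dy=+11->C
  (6,9):dx=+5,dy=+5->C; (7,8):dx=-1,dy=+16->D; (7,9):dx=-4,dy=+10->D; (8,9):dx=-3,dy=-6->C
Step 2: C = 22, D = 14, total pairs = 36.
Step 3: tau = (C - D)/(n(n-1)/2) = (22 - 14)/36 = 0.222222.
Step 4: Exact two-sided p-value (enumerate n! = 362880 permutations of y under H0): p = 0.476709.
Step 5: alpha = 0.05. fail to reject H0.

tau_b = 0.2222 (C=22, D=14), p = 0.476709, fail to reject H0.


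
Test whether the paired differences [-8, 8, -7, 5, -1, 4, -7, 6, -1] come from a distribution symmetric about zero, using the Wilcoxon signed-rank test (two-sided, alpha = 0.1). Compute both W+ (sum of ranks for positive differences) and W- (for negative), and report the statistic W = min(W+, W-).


Step 1: Drop any zero differences (none here) and take |d_i|.
|d| = [8, 8, 7, 5, 1, 4, 7, 6, 1]
Step 2: Midrank |d_i| (ties get averaged ranks).
ranks: |8|->8.5, |8|->8.5, |7|->6.5, |5|->4, |1|->1.5, |4|->3, |7|->6.5, |6|->5, |1|->1.5
Step 3: Attach original signs; sum ranks with positive sign and with negative sign.
W+ = 8.5 + 4 + 3 + 5 = 20.5
W- = 8.5 + 6.5 + 1.5 + 6.5 + 1.5 = 24.5
(Check: W+ + W- = 45 should equal n(n+1)/2 = 45.)
Step 4: Test statistic W = min(W+, W-) = 20.5.
Step 5: Ties in |d|, so use the tie-corrected normal approximation.
        E[W] = n(n+1)/4 = 9*10/4 = 22.5.
        Tie groups: |d|=1 (t=2), |d|=7 (t=2), |d|=8 (t=2); sum(t^3 - t) = 18.
        Var[W] = n(n+1)(2n+1)/24 - sum(t^3-t)/48 = 1710/24 - 18/48 = 70.875.
        z = (W - E[W]) / sqrt(Var[W]) = (20.5 - 22.5) / 8.4187 = -0.2376.
        Two-sided p = 2*Phi(z) = 0.812218.
Step 6: alpha = 0.1. fail to reject H0.

W+ = 20.5, W- = 24.5, W = min = 20.5, p = 0.812218, fail to reject H0.


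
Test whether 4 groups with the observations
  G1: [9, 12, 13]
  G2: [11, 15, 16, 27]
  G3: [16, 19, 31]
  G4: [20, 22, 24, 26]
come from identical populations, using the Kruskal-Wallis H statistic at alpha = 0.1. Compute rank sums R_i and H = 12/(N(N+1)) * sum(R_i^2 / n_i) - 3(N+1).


Step 1: Combine all N = 14 observations and assign midranks.
sorted (value, group, rank): (9,G1,1), (11,G2,2), (12,G1,3), (13,G1,4), (15,G2,5), (16,G2,6.5), (16,G3,6.5), (19,G3,8), (20,G4,9), (22,G4,10), (24,G4,11), (26,G4,12), (27,G2,13), (31,G3,14)
Step 2: Sum ranks within each group.
R_1 = 8 (n_1 = 3)
R_2 = 26.5 (n_2 = 4)
R_3 = 28.5 (n_3 = 3)
R_4 = 42 (n_4 = 4)
Step 3: H = 12/(N(N+1)) * sum(R_i^2/n_i) - 3(N+1)
     = 12/(14*15) * (8^2/3 + 26.5^2/4 + 28.5^2/3 + 42^2/4) - 3*15
     = 0.057143 * 908.646 - 45
     = 6.922619.
Step 4: Ties present; correction factor C = 1 - 6/(14^3 - 14) = 0.997802. Corrected H = 6.922619 / 0.997802 = 6.937867.
Step 5: Under H0, H ~ chi^2(3); p-value = 0.073905.
Step 6: alpha = 0.1. reject H0.

H = 6.9379, df = 3, p = 0.073905, reject H0.


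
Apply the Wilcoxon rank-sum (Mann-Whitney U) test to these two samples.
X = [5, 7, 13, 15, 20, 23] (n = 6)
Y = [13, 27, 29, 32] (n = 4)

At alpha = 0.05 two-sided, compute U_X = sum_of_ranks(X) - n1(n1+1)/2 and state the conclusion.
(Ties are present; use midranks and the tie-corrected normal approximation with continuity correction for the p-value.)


Step 1: Combine and sort all 10 observations; assign midranks.
sorted (value, group): (5,X), (7,X), (13,X), (13,Y), (15,X), (20,X), (23,X), (27,Y), (29,Y), (32,Y)
ranks: 5->1, 7->2, 13->3.5, 13->3.5, 15->5, 20->6, 23->7, 27->8, 29->9, 32->10
Step 2: Rank sum for X: R1 = 1 + 2 + 3.5 + 5 + 6 + 7 = 24.5.
Step 3: U_X = R1 - n1(n1+1)/2 = 24.5 - 6*7/2 = 24.5 - 21 = 3.5.
       U_Y = n1*n2 - U_X = 24 - 3.5 = 20.5.
Step 4: Ties are present, so use the tie-corrected normal approximation (with continuity correction) for the p-value.
Step 5: p-value = 0.087118; compare to alpha = 0.05. fail to reject H0.

U_X = 3.5, p = 0.087118, fail to reject H0 at alpha = 0.05.


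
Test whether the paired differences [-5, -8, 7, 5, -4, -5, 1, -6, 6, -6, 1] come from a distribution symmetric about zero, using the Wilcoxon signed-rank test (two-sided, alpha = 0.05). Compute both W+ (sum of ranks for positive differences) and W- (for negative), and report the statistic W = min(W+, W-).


Step 1: Drop any zero differences (none here) and take |d_i|.
|d| = [5, 8, 7, 5, 4, 5, 1, 6, 6, 6, 1]
Step 2: Midrank |d_i| (ties get averaged ranks).
ranks: |5|->5, |8|->11, |7|->10, |5|->5, |4|->3, |5|->5, |1|->1.5, |6|->8, |6|->8, |6|->8, |1|->1.5
Step 3: Attach original signs; sum ranks with positive sign and with negative sign.
W+ = 10 + 5 + 1.5 + 8 + 1.5 = 26
W- = 5 + 11 + 3 + 5 + 8 + 8 = 40
(Check: W+ + W- = 66 should equal n(n+1)/2 = 66.)
Step 4: Test statistic W = min(W+, W-) = 26.
Step 5: Ties in |d|, so use the tie-corrected normal approximation.
        E[W] = n(n+1)/4 = 11*12/4 = 33.
        Tie groups: |d|=1 (t=2), |d|=5 (t=3), |d|=6 (t=3); sum(t^3 - t) = 54.
        Var[W] = n(n+1)(2n+1)/24 - sum(t^3-t)/48 = 3036/24 - 54/48 = 125.375.
        z = (W - E[W]) / sqrt(Var[W]) = (26 - 33) / 11.1971 = -0.6252.
        Two-sided p = 2*Phi(z) = 0.531865.
Step 6: alpha = 0.05. fail to reject H0.

W+ = 26, W- = 40, W = min = 26, p = 0.531865, fail to reject H0.


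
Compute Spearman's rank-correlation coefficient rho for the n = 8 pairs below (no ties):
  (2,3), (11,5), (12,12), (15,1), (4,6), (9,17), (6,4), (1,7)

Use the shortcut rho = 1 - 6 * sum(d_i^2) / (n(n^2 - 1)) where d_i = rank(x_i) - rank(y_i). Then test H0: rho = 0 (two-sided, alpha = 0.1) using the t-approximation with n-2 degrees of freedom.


Step 1: Rank x and y separately (midranks; no ties here).
rank(x): 2->2, 11->6, 12->7, 15->8, 4->3, 9->5, 6->4, 1->1
rank(y): 3->2, 5->4, 12->7, 1->1, 6->5, 17->8, 4->3, 7->6
Step 2: d_i = R_x(i) - R_y(i); compute d_i^2.
  (2-2)^2=0, (6-4)^2=4, (7-7)^2=0, (8-1)^2=49, (3-5)^2=4, (5-8)^2=9, (4-3)^2=1, (1-6)^2=25
sum(d^2) = 92.
Step 3: rho = 1 - 6*92 / (8*(8^2 - 1)) = 1 - 552/504 = -0.095238.
Step 4: Under H0, t = rho * sqrt((n-2)/(1-rho^2)) = -0.2343 ~ t(6).
Step 5: Two-sided p-value from the t-distribution with 6 df = 0.822505.
Step 6: alpha = 0.1. fail to reject H0.

rho = -0.0952, p = 0.822505, fail to reject H0 at alpha = 0.1.


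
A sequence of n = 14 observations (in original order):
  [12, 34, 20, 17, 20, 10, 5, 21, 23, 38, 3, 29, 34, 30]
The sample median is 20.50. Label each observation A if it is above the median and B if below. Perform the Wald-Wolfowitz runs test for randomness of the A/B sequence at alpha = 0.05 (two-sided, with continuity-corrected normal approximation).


Step 1: Compute median = 20.50; label A = above, B = below.
Labels in order: BABBBBBAAABAAA  (n_A = 7, n_B = 7)
Step 2: Count runs R = 6.
Step 3: Under H0 (random ordering), E[R] = 2*n_A*n_B/(n_A+n_B) + 1 = 2*7*7/14 + 1 = 8.0000.
        Var[R] = 2*n_A*n_B*(2*n_A*n_B - n_A - n_B) / ((n_A+n_B)^2 * (n_A+n_B-1)) = 8232/2548 = 3.2308.
        SD[R] = 1.7974.
Step 4: Continuity-corrected z = (R + 0.5 - E[R]) / SD[R] = (6 + 0.5 - 8.0000) / 1.7974 = -0.8345.
Step 5: Two-sided p-value via normal approximation = 2*(1 - Phi(|z|)) = 0.403986.
Step 6: alpha = 0.05. fail to reject H0.

R = 6, z = -0.8345, p = 0.403986, fail to reject H0.


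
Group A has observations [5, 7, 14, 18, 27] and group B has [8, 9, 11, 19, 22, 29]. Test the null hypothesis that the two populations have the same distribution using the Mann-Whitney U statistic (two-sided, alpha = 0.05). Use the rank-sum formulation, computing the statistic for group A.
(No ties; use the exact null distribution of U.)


Step 1: Combine and sort all 11 observations; assign midranks.
sorted (value, group): (5,X), (7,X), (8,Y), (9,Y), (11,Y), (14,X), (18,X), (19,Y), (22,Y), (27,X), (29,Y)
ranks: 5->1, 7->2, 8->3, 9->4, 11->5, 14->6, 18->7, 19->8, 22->9, 27->10, 29->11
Step 2: Rank sum for X: R1 = 1 + 2 + 6 + 7 + 10 = 26.
Step 3: U_X = R1 - n1(n1+1)/2 = 26 - 5*6/2 = 26 - 15 = 11.
       U_Y = n1*n2 - U_X = 30 - 11 = 19.
Step 4: No ties, so the exact null distribution of U (based on enumerating the C(11,5) = 462 equally likely rank assignments) gives the two-sided p-value.
Step 5: p-value = 0.536797; compare to alpha = 0.05. fail to reject H0.

U_X = 11, p = 0.536797, fail to reject H0 at alpha = 0.05.
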